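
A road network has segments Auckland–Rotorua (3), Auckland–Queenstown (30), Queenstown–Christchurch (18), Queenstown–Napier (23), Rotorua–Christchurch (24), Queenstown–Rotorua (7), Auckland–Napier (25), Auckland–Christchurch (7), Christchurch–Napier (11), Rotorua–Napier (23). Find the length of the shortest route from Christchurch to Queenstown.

Checking several routes:
Christchurch -> Rotorua -> Queenstown: 24 + 7 = 31
Christchurch -> Queenstown: 18
Christchurch -> Auckland -> Rotorua -> Queenstown: 7 + 3 + 7 = 17
Christchurch -> Napier -> Queenstown: 11 + 23 = 34
The minimum is 17 mi.

17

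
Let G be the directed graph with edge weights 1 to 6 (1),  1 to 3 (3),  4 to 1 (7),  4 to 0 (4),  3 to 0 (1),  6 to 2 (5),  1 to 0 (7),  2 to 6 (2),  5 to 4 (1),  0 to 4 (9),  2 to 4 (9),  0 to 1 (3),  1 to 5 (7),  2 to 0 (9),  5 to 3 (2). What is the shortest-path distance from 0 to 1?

3

Routes from 0 to 1:
0-1: 3
0-4-1: 9 + 7 = 16
The minimum is 3.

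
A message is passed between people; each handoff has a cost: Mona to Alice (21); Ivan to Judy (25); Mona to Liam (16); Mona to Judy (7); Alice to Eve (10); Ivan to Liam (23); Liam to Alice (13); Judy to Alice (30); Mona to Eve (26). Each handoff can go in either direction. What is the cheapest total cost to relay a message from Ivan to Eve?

A few of the Ivan→Eve routes:
Ivan -> Judy -> Mona -> Alice -> Eve: 25 + 7 + 21 + 10 = 63
Ivan -> Liam -> Alice -> Eve: 23 + 13 + 10 = 46
Ivan -> Judy -> Mona -> Eve: 25 + 7 + 26 = 58
The minimum is 46.

46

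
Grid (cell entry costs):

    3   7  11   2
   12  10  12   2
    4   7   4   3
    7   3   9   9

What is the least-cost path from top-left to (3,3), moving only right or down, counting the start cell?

37

One optimal route is r0c0 -> r0c1 -> r0c2 -> r0c3 -> r1c3 -> r2c3 -> r3c3.
Its cost is 3 + 7 + 11 + 2 + 2 + 3 + 9 = 37.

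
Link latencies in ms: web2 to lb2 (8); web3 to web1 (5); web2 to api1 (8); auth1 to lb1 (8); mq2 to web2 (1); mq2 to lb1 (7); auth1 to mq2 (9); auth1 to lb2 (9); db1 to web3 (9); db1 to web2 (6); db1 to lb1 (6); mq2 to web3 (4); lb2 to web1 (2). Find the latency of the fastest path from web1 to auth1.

Comparing a few candidate routes:
web1-lb2-auth1: 2 + 9 = 11
web1-lb2-web2-mq2-auth1: 2 + 8 + 1 + 9 = 20
web1-web3-mq2-lb1-auth1: 5 + 4 + 7 + 8 = 24
web1-web3-mq2-auth1: 5 + 4 + 9 = 18
The minimum is 11 ms.

11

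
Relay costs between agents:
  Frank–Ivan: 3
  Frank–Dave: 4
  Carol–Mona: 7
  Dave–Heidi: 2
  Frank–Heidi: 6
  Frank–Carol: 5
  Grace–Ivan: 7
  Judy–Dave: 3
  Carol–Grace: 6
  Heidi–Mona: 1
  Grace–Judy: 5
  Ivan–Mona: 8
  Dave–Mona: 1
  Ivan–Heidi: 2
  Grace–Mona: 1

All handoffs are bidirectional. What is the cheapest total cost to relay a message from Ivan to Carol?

8

Comparing a few candidate routes:
Ivan → Heidi → Mona → Carol: 2 + 1 + 7 = 10
Ivan → Frank → Carol: 3 + 5 = 8
Ivan → Heidi → Dave → Mona → Grace → Carol: 2 + 2 + 1 + 1 + 6 = 12
Ivan → Heidi → Mona → Grace → Carol: 2 + 1 + 1 + 6 = 10
Best route has total 8.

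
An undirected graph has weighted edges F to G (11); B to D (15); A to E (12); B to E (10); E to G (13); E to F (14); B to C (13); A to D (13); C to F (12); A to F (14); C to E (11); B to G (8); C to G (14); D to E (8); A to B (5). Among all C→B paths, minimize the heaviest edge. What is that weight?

11

Checking several routes:
C→F→G→B: max(12, 11, 8) = 12
C→E→A→B: max(11, 12, 5) = 12
C→E→B: max(11, 10) = 11
Smallest bottleneck: 11.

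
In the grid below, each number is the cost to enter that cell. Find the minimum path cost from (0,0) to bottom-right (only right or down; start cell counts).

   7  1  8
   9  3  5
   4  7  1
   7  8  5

22

One optimal route is (0,0) -> (0,1) -> (1,1) -> (1,2) -> (2,2) -> (3,2).
Its cost is 7 + 1 + 3 + 5 + 1 + 5 = 22.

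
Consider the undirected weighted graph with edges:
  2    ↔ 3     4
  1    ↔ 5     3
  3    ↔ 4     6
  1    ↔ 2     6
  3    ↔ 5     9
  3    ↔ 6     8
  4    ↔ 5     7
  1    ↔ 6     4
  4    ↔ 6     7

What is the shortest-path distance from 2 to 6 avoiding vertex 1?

Candidate routes:
2-3-6: 4 + 8 = 12
2-3-5-4-6: 4 + 9 + 7 + 7 = 27
2-3-4-6: 4 + 6 + 7 = 17
Best route has total 12.

12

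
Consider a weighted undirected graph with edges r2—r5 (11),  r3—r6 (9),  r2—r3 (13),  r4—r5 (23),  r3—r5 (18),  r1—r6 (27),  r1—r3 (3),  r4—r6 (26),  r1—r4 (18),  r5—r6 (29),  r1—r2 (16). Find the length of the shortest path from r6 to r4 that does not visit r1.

26

Routes from r6 to r4 avoiding r1:
r6 → r4: 26
r6 → r5 → r4: 29 + 23 = 52
r6 → r3 → r5 → r4: 9 + 18 + 23 = 50
r6 → r3 → r2 → r5 → r4: 9 + 13 + 11 + 23 = 56
Shortest: 26.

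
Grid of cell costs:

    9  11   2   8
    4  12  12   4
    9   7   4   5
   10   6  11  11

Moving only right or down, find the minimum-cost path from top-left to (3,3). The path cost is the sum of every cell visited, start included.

Cheapest: [0,0] → [1,0] → [2,0] → [2,1] → [2,2] → [2,3] → [3,3]
  9 + 4 + 9 + 7 + 4 + 5 + 11 = 49
(Top row then right column would cost 50.)

49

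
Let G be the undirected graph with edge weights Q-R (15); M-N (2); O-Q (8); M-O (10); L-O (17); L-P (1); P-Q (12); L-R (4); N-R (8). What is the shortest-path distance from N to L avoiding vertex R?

29

Candidate routes:
N → M → O → L: 2 + 10 + 17 = 29
N → M → O → Q → P → L: 2 + 10 + 8 + 12 + 1 = 33
Best route has total 29.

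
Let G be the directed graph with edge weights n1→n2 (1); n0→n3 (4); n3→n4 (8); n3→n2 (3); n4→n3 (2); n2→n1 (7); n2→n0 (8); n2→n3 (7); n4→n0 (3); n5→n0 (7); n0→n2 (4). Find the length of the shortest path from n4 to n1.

Routes from n4 to n1:
n4 -> n3 -> n2 -> n1: 2 + 3 + 7 = 12
n4 -> n0 -> n2 -> n1: 3 + 4 + 7 = 14
n4 -> n0 -> n3 -> n2 -> n1: 3 + 4 + 3 + 7 = 17
The minimum is 12.

12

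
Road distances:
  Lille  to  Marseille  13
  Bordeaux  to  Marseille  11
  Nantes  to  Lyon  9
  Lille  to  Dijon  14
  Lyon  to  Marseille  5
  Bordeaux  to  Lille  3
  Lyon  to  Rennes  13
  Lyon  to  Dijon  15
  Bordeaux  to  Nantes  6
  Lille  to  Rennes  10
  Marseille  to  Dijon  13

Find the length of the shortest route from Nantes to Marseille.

Some routes from Nantes to Marseille:
Nantes - Lyon - Marseille: 9 + 5 = 14
Nantes - Bordeaux - Lille - Dijon - Marseille: 6 + 3 + 14 + 13 = 36
Nantes - Bordeaux - Marseille: 6 + 11 = 17
Nantes - Bordeaux - Lille - Marseille: 6 + 3 + 13 = 22
Shortest: 14.

14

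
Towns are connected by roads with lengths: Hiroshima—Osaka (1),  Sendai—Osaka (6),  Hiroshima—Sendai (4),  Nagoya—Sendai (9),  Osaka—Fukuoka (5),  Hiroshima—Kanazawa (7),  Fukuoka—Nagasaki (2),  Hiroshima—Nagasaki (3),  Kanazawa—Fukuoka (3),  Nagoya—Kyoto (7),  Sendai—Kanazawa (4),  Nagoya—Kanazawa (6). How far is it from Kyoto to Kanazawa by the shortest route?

13

Some routes from Kyoto to Kanazawa:
Kyoto - Nagoya - Sendai - Hiroshima - Nagasaki - Fukuoka - Kanazawa: 7 + 9 + 4 + 3 + 2 + 3 = 28
Kyoto - Nagoya - Sendai - Hiroshima - Kanazawa: 7 + 9 + 4 + 7 = 27
Kyoto - Nagoya - Sendai - Kanazawa: 7 + 9 + 4 = 20
Kyoto - Nagoya - Kanazawa: 7 + 6 = 13
Best route has total 13.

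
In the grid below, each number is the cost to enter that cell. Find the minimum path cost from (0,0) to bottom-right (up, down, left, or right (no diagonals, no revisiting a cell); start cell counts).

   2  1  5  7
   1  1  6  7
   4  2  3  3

One optimal route is [0,0] [0,1] [1,1] [2,1] [2,2] [2,3].
Its cost is 2 + 1 + 1 + 2 + 3 + 3 = 12.

12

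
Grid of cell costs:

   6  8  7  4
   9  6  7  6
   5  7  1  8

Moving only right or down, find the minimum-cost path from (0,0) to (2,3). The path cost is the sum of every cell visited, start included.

36

Path (0,0) (0,1) (1,1) (1,2) (2,2) (2,3): 6 + 8 + 6 + 7 + 1 + 8 = 36.
For comparison, the top-then-right route costs 39.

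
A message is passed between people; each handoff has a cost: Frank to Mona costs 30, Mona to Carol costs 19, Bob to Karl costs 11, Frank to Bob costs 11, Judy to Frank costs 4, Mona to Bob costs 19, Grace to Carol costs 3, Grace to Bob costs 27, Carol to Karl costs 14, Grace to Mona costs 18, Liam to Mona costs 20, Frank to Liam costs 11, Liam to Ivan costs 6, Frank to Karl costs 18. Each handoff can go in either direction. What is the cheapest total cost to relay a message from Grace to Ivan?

Checking several routes:
Grace-Mona-Liam-Ivan: 18 + 20 + 6 = 44
Grace-Carol-Karl-Bob-Frank-Liam-Ivan: 3 + 14 + 11 + 11 + 11 + 6 = 56
Grace-Carol-Mona-Liam-Ivan: 3 + 19 + 20 + 6 = 48
Grace-Carol-Karl-Frank-Liam-Ivan: 3 + 14 + 18 + 11 + 6 = 52
Grace-Bob-Frank-Liam-Ivan: 27 + 11 + 11 + 6 = 55
Shortest: 44.

44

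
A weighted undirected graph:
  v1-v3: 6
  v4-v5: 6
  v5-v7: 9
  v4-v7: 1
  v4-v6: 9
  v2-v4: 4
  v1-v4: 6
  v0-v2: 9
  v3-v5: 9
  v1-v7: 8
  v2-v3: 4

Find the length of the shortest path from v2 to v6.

13

Checking several routes:
v2 -> v3 -> v1 -> v7 -> v4 -> v6: 4 + 6 + 8 + 1 + 9 = 28
v2 -> v3 -> v5 -> v4 -> v6: 4 + 9 + 6 + 9 = 28
v2 -> v3 -> v1 -> v4 -> v6: 4 + 6 + 6 + 9 = 25
v2 -> v4 -> v6: 4 + 9 = 13
The minimum is 13.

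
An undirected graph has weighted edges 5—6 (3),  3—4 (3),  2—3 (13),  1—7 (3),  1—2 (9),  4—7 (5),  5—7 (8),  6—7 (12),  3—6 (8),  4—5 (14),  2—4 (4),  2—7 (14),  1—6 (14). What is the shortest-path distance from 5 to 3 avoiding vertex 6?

16

Some routes from 5 to 3 avoiding 6:
5 -> 7 -> 4 -> 2 -> 3: 8 + 5 + 4 + 13 = 30
5 -> 7 -> 1 -> 2 -> 4 -> 3: 8 + 3 + 9 + 4 + 3 = 27
5 -> 7 -> 2 -> 4 -> 3: 8 + 14 + 4 + 3 = 29
5 -> 4 -> 3: 14 + 3 = 17
5 -> 7 -> 4 -> 3: 8 + 5 + 3 = 16
Shortest: 16.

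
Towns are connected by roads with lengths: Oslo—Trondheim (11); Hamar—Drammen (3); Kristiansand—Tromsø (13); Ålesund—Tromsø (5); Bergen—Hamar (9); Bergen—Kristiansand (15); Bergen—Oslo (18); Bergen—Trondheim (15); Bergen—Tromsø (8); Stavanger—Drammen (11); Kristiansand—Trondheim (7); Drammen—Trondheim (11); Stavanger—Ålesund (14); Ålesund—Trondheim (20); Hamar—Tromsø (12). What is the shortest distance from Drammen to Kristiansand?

18

Some routes from Drammen to Kristiansand:
Drammen-Hamar-Tromsø-Kristiansand: 3 + 12 + 13 = 28
Drammen-Trondheim-Kristiansand: 11 + 7 = 18
Drammen-Hamar-Tromsø-Bergen-Kristiansand: 3 + 12 + 8 + 15 = 38
Drammen-Hamar-Bergen-Trondheim-Kristiansand: 3 + 9 + 15 + 7 = 34
Drammen-Hamar-Bergen-Tromsø-Kristiansand: 3 + 9 + 8 + 13 = 33
Drammen-Hamar-Bergen-Kristiansand: 3 + 9 + 15 = 27
The minimum is 18.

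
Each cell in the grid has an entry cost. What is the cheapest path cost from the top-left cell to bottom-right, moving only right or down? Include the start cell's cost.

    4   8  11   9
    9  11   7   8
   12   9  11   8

46

Take (0,0) → (0,1) → (0,2) → (1,2) → (1,3) → (2,3) for a total of 4 + 8 + 11 + 7 + 8 + 8 = 46.
For comparison, the top-then-right route costs 48.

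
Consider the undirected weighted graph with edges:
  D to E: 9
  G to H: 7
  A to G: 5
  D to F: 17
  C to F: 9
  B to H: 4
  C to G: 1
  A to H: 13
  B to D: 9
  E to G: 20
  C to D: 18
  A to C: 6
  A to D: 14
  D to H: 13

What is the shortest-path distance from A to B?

A few of the A→B routes:
A -> D -> B: 14 + 9 = 23
A -> H -> B: 13 + 4 = 17
A -> G -> H -> B: 5 + 7 + 4 = 16
A -> D -> H -> B: 14 + 13 + 4 = 31
A -> G -> C -> D -> B: 5 + 1 + 18 + 9 = 33
A -> C -> G -> H -> B: 6 + 1 + 7 + 4 = 18
The minimum is 16.

16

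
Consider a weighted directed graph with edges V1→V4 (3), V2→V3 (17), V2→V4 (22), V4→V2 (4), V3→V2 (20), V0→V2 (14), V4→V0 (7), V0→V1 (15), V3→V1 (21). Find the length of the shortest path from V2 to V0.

Candidate routes:
V2 - V4 - V0: 22 + 7 = 29
V2 - V3 - V1 - V4 - V0: 17 + 21 + 3 + 7 = 48
Shortest: 29.

29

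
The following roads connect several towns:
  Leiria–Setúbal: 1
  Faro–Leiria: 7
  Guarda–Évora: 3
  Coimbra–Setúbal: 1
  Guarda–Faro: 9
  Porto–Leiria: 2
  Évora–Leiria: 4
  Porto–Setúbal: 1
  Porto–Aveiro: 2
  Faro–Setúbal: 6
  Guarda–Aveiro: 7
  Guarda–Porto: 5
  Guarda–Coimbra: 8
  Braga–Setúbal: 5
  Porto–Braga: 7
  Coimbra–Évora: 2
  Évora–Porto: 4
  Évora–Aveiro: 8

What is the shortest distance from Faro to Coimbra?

Checking several routes:
Faro -> Setúbal -> Coimbra: 6 + 1 = 7
Faro -> Leiria -> Setúbal -> Coimbra: 7 + 1 + 1 = 9
Faro -> Leiria -> Porto -> Setúbal -> Coimbra: 7 + 2 + 1 + 1 = 11
Shortest: 7.

7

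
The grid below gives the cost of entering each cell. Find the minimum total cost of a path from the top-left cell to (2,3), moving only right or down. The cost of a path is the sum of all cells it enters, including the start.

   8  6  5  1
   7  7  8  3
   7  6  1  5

28

Path r0c0 r0c1 r0c2 r0c3 r1c3 r2c3: 8 + 6 + 5 + 1 + 3 + 5 = 28.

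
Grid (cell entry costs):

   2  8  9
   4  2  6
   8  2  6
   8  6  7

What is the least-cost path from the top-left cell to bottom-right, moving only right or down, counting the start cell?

Cheapest: r0c0→r1c0→r1c1→r2c1→r2c2→r3c2
  2 + 4 + 2 + 2 + 6 + 7 = 23
For comparison, the top-then-right route costs 38.

23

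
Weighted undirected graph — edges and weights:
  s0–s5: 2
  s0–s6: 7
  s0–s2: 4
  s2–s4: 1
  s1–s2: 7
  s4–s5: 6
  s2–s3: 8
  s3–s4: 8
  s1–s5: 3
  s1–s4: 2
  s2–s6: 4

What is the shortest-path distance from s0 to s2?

Comparing a few candidate routes:
s0-s5-s4-s2: 2 + 6 + 1 = 9
s0-s5-s4-s1-s2: 2 + 6 + 2 + 7 = 17
s0-s5-s1-s2: 2 + 3 + 7 = 12
s0-s6-s2: 7 + 4 = 11
s0-s2: 4
s0-s5-s1-s4-s2: 2 + 3 + 2 + 1 = 8
Shortest: 4.

4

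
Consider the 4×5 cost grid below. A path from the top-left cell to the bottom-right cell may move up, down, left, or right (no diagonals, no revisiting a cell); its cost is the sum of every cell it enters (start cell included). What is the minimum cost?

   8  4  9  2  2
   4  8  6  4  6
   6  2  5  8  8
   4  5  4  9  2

40

Take (0,0) (1,0) (2,0) (2,1) (2,2) (3,2) (3,3) (3,4) for a total of 8 + 4 + 6 + 2 + 5 + 4 + 9 + 2 = 40.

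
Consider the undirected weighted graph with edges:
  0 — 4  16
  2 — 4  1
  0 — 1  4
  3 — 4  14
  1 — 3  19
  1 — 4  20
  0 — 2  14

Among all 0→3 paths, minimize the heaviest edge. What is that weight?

A few of the 0→3 routes:
0-2-4-3: max(14, 1, 14) = 14
0-2-4-1-3: max(14, 1, 20, 19) = 20
0-1-3: max(4, 19) = 19
0-4-3: max(16, 14) = 16
0-4-1-3: max(16, 20, 19) = 20
Best route has worst link 14.

14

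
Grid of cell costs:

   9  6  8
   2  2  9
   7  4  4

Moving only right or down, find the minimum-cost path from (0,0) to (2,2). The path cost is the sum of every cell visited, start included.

21

Take (0,0) -> (1,0) -> (1,1) -> (2,1) -> (2,2) for a total of 9 + 2 + 2 + 4 + 4 = 21.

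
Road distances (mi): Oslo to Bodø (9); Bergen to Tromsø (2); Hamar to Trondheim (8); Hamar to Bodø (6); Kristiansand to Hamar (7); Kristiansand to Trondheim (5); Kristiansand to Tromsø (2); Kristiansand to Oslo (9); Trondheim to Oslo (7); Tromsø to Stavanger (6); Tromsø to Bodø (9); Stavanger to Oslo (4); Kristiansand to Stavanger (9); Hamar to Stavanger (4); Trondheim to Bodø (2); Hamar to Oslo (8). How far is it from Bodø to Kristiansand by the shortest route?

Some routes from Bodø to Kristiansand:
Bodø-Trondheim-Kristiansand: 2 + 5 = 7
Bodø-Hamar-Kristiansand: 6 + 7 = 13
Bodø-Trondheim-Hamar-Kristiansand: 2 + 8 + 7 = 17
Bodø-Tromsø-Kristiansand: 9 + 2 = 11
Bodø-Trondheim-Oslo-Kristiansand: 2 + 7 + 9 = 18
Shortest: 7 mi.

7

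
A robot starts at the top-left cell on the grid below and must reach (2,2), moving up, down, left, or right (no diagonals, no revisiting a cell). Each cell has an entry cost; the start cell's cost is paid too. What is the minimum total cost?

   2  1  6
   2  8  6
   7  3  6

20

Take [0,0] [0,1] [1,1] [2,1] [2,2] for a total of 2 + 1 + 8 + 3 + 6 = 20.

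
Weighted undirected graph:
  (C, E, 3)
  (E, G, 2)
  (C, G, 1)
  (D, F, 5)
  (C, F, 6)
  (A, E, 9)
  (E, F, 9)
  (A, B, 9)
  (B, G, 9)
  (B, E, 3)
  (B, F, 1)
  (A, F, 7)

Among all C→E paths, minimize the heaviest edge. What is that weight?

2

Comparing a few candidate routes:
C → F → B → E: max(6, 1, 3) = 6
C → E: max(3) = 3
C → G → E: max(1, 2) = 2
Best route has worst link 2.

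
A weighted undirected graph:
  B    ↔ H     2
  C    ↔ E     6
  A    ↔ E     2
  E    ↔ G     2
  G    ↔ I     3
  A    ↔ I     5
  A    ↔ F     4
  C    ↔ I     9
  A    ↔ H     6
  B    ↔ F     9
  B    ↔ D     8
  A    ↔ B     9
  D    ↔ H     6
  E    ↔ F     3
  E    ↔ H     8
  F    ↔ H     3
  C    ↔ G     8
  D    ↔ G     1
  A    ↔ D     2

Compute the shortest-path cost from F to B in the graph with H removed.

Some routes from F to B avoiding H:
F -> E -> A -> B: 3 + 2 + 9 = 14
F -> E -> G -> D -> B: 3 + 2 + 1 + 8 = 14
F -> B: 9
F -> A -> B: 4 + 9 = 13
F -> A -> D -> B: 4 + 2 + 8 = 14
Shortest: 9.

9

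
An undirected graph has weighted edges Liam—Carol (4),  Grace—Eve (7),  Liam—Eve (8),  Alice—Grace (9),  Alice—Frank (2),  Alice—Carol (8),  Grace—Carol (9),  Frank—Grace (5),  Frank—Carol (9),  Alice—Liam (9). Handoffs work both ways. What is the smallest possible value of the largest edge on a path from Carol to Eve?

8

Comparing a few candidate routes:
Carol→Liam→Eve: max(4, 8) = 8
Carol→Alice→Frank→Grace→Eve: max(8, 2, 5, 7) = 8
Carol→Alice→Liam→Eve: max(8, 9, 8) = 9
Best route has worst link 8.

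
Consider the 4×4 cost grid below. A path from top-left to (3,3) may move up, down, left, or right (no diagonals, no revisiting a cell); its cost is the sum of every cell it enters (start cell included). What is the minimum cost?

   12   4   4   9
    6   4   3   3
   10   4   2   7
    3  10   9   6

38

Cheapest: r0c0→r0c1→r0c2→r1c2→r2c2→r2c3→r3c3
  12 + 4 + 4 + 3 + 2 + 7 + 6 = 38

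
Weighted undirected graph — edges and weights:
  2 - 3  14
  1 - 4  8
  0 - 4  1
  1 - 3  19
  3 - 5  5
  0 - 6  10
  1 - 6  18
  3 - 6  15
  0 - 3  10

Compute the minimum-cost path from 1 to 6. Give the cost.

Candidate routes:
1→3→0→6: 19 + 10 + 10 = 39
1→6: 18
1→4→0→3→6: 8 + 1 + 10 + 15 = 34
1→3→6: 19 + 15 = 34
1→4→0→6: 8 + 1 + 10 = 19
The minimum is 18.

18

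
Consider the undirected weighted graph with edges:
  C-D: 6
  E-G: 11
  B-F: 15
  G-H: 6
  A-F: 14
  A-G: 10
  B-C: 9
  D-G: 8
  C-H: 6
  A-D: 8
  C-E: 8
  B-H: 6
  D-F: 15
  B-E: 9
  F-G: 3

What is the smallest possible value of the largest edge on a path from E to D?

8

Comparing a few candidate routes:
E -> C -> D: max(8, 6) = 8
E -> C -> B -> H -> G -> D: max(8, 9, 6, 6, 8) = 9
E -> C -> H -> G -> D: max(8, 6, 6, 8) = 8
Smallest bottleneck: 8.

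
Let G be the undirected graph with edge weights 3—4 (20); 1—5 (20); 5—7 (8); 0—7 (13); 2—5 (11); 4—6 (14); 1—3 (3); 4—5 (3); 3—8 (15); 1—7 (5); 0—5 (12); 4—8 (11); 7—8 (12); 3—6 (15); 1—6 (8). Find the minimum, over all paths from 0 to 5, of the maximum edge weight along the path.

12

Checking several routes:
0→5: max(12) = 12
0→7→8→4→5: max(13, 12, 11, 3) = 13
0→7→5: max(13, 8) = 13
Smallest bottleneck: 12.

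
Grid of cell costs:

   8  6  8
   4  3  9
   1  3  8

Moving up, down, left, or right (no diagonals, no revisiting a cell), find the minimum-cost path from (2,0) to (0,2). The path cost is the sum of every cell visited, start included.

21

Path [2,0]→[2,1]→[1,1]→[0,1]→[0,2]: 1 + 3 + 3 + 6 + 8 = 21.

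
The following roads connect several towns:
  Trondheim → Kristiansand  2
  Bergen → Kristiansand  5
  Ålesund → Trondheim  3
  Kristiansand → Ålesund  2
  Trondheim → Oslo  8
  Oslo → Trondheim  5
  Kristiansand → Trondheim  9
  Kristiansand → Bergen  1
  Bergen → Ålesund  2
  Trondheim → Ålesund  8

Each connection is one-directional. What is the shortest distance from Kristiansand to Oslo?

13

Routes from Kristiansand to Oslo:
Kristiansand→Bergen→Ålesund→Trondheim→Oslo: 1 + 2 + 3 + 8 = 14
Kristiansand→Trondheim→Oslo: 9 + 8 = 17
Kristiansand→Ålesund→Trondheim→Oslo: 2 + 3 + 8 = 13
Shortest: 13.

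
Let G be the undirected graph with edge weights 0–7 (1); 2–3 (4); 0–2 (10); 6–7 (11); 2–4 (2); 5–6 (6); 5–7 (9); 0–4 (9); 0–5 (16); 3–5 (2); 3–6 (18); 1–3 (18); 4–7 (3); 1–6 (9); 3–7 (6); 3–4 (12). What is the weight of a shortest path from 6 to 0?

12

Some routes from 6 to 0:
6-5-7-0: 6 + 9 + 1 = 16
6-5-3-7-0: 6 + 2 + 6 + 1 = 15
6-5-3-2-4-7-0: 6 + 2 + 4 + 2 + 3 + 1 = 18
6-7-0: 11 + 1 = 12
The minimum is 12.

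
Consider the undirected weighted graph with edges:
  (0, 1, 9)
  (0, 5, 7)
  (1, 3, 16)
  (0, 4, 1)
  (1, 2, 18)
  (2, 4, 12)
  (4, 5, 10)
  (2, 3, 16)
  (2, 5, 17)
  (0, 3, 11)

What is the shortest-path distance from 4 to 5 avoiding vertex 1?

Routes from 4 to 5 avoiding 1:
4 → 0 → 5: 1 + 7 = 8
4 → 0 → 3 → 2 → 5: 1 + 11 + 16 + 17 = 45
4 → 2 → 5: 12 + 17 = 29
4 → 5: 10
4 → 2 → 3 → 0 → 5: 12 + 16 + 11 + 7 = 46
Best route has total 8.

8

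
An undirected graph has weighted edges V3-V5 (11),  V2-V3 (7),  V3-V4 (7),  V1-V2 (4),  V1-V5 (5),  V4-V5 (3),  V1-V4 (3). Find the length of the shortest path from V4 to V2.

7

Checking several routes:
V4→V3→V2: 7 + 7 = 14
V4→V1→V2: 3 + 4 = 7
V4→V5→V3→V2: 3 + 11 + 7 = 21
V4→V5→V1→V2: 3 + 5 + 4 = 12
Best route has total 7.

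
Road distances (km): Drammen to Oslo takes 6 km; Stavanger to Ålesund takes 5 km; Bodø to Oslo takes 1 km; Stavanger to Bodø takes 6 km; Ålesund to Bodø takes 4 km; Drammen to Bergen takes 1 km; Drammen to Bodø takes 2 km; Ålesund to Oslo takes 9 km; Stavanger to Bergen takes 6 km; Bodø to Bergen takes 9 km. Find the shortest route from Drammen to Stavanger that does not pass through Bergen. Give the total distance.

Some routes from Drammen to Stavanger avoiding Bergen:
Drammen-Oslo-Bodø-Ålesund-Stavanger: 6 + 1 + 4 + 5 = 16
Drammen-Bodø-Ålesund-Stavanger: 2 + 4 + 5 = 11
Drammen-Bodø-Stavanger: 2 + 6 = 8
Drammen-Bodø-Oslo-Ålesund-Stavanger: 2 + 1 + 9 + 5 = 17
Drammen-Oslo-Ålesund-Stavanger: 6 + 9 + 5 = 20
Drammen-Oslo-Bodø-Stavanger: 6 + 1 + 6 = 13
The minimum is 8 km.

8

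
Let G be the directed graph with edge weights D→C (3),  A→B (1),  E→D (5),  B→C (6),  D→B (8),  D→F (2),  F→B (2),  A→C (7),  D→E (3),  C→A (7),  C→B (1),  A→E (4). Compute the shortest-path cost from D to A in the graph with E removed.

Candidate routes:
D → C → A: 3 + 7 = 10
D → F → B → C → A: 2 + 2 + 6 + 7 = 17
D → B → C → A: 8 + 6 + 7 = 21
Shortest: 10.

10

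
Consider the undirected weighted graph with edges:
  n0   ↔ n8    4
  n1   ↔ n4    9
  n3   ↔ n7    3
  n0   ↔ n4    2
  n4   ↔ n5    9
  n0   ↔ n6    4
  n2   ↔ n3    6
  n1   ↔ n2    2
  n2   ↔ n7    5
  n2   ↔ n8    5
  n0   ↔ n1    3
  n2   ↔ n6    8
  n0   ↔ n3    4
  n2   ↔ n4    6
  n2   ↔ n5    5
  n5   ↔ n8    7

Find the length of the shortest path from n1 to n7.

7

A few of the n1→n7 routes:
n1→n2→n7: 2 + 5 = 7
n1→n2→n4→n0→n3→n7: 2 + 6 + 2 + 4 + 3 = 17
n1→n2→n3→n7: 2 + 6 + 3 = 11
n1→n0→n4→n2→n7: 3 + 2 + 6 + 5 = 16
n1→n0→n3→n7: 3 + 4 + 3 = 10
The minimum is 7.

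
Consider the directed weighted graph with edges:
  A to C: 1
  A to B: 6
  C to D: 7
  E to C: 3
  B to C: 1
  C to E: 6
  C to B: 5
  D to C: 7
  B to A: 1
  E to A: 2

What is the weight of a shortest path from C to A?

Paths from C to A:
C -> B -> A: 5 + 1 = 6
C -> E -> A: 6 + 2 = 8
Shortest: 6.

6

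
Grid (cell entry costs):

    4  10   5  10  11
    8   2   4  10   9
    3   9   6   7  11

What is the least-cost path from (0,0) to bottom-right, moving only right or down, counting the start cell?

Path r0c0→r1c0→r1c1→r1c2→r2c2→r2c3→r2c4: 4 + 8 + 2 + 4 + 6 + 7 + 11 = 42.

42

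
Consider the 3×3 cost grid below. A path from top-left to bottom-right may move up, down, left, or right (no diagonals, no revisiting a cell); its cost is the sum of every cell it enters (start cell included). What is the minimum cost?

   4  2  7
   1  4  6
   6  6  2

17

Path r0c0 -> r1c0 -> r1c1 -> r1c2 -> r2c2: 4 + 1 + 4 + 6 + 2 = 17.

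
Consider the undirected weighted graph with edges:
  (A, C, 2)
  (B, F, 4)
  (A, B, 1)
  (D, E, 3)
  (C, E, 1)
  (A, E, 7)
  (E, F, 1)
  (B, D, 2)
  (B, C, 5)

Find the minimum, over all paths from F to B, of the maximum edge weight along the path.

2

Paths from F to B:
F -> E -> A -> C -> B: max(1, 7, 2, 5) = 7
F -> E -> C -> A -> B: max(1, 1, 2, 1) = 2
F -> E -> A -> B: max(1, 7, 1) = 7
F -> B: max(4) = 4
F -> E -> D -> B: max(1, 3, 2) = 3
F -> E -> C -> B: max(1, 1, 5) = 5
Smallest bottleneck: 2.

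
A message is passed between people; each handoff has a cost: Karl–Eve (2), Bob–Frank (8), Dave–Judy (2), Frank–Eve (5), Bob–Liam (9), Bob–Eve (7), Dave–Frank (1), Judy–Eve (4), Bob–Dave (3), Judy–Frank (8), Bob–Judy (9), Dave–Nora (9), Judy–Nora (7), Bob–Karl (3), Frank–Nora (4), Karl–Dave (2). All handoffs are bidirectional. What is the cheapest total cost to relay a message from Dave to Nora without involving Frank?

Some routes from Dave to Nora avoiding Frank:
Dave -> Karl -> Bob -> Judy -> Nora: 2 + 3 + 9 + 7 = 21
Dave -> Karl -> Eve -> Judy -> Nora: 2 + 2 + 4 + 7 = 15
Dave -> Bob -> Karl -> Eve -> Judy -> Nora: 3 + 3 + 2 + 4 + 7 = 19
Dave -> Nora: 9
Dave -> Bob -> Judy -> Nora: 3 + 9 + 7 = 19
Dave -> Judy -> Nora: 2 + 7 = 9
The minimum is 9.

9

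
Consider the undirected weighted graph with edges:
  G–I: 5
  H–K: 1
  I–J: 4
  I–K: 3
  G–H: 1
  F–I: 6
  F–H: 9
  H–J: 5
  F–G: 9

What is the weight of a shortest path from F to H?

9

Checking several routes:
F -> I -> K -> H: 6 + 3 + 1 = 10
F -> G -> H: 9 + 1 = 10
F -> I -> G -> H: 6 + 5 + 1 = 12
F -> I -> J -> H: 6 + 4 + 5 = 15
F -> H: 9
The minimum is 9.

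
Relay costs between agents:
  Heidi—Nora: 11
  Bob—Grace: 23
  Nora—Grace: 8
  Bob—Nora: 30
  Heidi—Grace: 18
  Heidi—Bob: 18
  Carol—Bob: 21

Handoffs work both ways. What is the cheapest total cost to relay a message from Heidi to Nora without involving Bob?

11

Routes from Heidi to Nora avoiding Bob:
Heidi→Grace→Nora: 18 + 8 = 26
Heidi→Nora: 11
Best route has total 11.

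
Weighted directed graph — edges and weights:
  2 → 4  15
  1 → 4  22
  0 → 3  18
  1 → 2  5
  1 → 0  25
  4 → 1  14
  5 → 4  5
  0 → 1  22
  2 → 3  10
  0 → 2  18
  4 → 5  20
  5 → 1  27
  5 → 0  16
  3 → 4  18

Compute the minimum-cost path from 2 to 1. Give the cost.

29

Routes from 2 to 1:
2-4-5-0-1: 15 + 20 + 16 + 22 = 73
2-4-1: 15 + 14 = 29
2-3-4-5-1: 10 + 18 + 20 + 27 = 75
2-3-4-1: 10 + 18 + 14 = 42
2-3-4-5-0-1: 10 + 18 + 20 + 16 + 22 = 86
2-4-5-1: 15 + 20 + 27 = 62
Shortest: 29.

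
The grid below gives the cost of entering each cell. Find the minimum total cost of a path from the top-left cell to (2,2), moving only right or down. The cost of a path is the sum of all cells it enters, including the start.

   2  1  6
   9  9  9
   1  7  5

23

Best path: [0,0] → [0,1] → [0,2] → [1,2] → [2,2]
Cost: 2 + 1 + 6 + 9 + 5 = 23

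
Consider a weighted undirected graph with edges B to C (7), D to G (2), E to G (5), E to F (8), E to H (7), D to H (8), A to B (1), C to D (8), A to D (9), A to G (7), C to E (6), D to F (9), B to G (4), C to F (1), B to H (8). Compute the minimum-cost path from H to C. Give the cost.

13

A few of the H→C routes:
H-B-C: 8 + 7 = 15
H-E-C: 7 + 6 = 13
H-D-C: 8 + 8 = 16
H-E-F-C: 7 + 8 + 1 = 16
Shortest: 13.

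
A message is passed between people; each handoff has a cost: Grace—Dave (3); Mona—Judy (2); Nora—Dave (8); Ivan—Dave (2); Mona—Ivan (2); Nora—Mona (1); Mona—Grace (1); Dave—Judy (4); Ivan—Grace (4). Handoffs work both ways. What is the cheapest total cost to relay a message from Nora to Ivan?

3

Checking several routes:
Nora→Mona→Ivan: 1 + 2 = 3
Nora→Mona→Grace→Dave→Ivan: 1 + 1 + 3 + 2 = 7
Nora→Mona→Grace→Ivan: 1 + 1 + 4 = 6
Shortest: 3.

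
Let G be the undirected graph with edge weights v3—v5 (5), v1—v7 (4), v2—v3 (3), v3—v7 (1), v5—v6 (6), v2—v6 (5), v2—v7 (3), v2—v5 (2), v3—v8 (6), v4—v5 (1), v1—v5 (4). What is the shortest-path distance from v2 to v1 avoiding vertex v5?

7

Paths from v2 to v1 avoiding v5:
v2-v3-v7-v1: 3 + 1 + 4 = 8
v2-v7-v1: 3 + 4 = 7
Best route has total 7.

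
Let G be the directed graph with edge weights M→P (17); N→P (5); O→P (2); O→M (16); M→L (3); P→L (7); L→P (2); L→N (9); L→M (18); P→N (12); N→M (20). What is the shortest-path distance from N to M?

20

Routes from N to M:
N -> M: 20
N -> P -> L -> M: 5 + 7 + 18 = 30
Best route has total 20.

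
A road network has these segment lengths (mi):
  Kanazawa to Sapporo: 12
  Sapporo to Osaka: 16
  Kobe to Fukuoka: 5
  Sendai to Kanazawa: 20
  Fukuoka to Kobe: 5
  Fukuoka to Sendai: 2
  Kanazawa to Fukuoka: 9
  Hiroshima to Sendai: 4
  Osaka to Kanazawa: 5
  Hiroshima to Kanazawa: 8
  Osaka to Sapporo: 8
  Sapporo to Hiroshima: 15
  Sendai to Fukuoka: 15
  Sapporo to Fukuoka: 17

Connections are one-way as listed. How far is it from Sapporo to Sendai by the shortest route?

Routes from Sapporo to Sendai:
Sapporo → Osaka → Kanazawa → Fukuoka → Sendai: 16 + 5 + 9 + 2 = 32
Sapporo → Hiroshima → Sendai: 15 + 4 = 19
Sapporo → Hiroshima → Kanazawa → Fukuoka → Sendai: 15 + 8 + 9 + 2 = 34
Sapporo → Fukuoka → Sendai: 17 + 2 = 19
The minimum is 19 mi.

19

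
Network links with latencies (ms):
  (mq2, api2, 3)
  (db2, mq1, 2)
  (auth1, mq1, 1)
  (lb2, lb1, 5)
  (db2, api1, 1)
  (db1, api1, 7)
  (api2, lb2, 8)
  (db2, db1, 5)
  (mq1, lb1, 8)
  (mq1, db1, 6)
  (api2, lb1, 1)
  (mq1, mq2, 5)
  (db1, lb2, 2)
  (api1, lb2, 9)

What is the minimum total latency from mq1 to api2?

8

Comparing a few candidate routes:
mq1-db1-lb2-lb1-api2: 6 + 2 + 5 + 1 = 14
mq1-mq2-api2: 5 + 3 = 8
mq1-db2-db1-lb2-lb1-api2: 2 + 5 + 2 + 5 + 1 = 15
mq1-db1-lb2-api2: 6 + 2 + 8 = 16
mq1-db2-db1-lb2-api2: 2 + 5 + 2 + 8 = 17
mq1-lb1-api2: 8 + 1 = 9
Shortest: 8 ms.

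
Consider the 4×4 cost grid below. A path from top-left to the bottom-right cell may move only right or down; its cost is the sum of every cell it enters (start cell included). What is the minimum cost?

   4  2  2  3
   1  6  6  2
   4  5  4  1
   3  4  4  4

One optimal route is (0,0) (0,1) (0,2) (0,3) (1,3) (2,3) (3,3).
Its cost is 4 + 2 + 2 + 3 + 2 + 1 + 4 = 18.

18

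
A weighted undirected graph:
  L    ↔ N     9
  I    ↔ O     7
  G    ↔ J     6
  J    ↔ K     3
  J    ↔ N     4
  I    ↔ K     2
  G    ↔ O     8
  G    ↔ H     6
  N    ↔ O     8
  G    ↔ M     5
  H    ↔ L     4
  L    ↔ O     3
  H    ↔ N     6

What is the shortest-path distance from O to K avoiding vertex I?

Comparing a few candidate routes:
O-G-J-K: 8 + 6 + 3 = 17
O-L-H-G-J-K: 3 + 4 + 6 + 6 + 3 = 22
O-L-H-N-J-K: 3 + 4 + 6 + 4 + 3 = 20
O-L-N-J-K: 3 + 9 + 4 + 3 = 19
O-N-J-K: 8 + 4 + 3 = 15
Best route has total 15.

15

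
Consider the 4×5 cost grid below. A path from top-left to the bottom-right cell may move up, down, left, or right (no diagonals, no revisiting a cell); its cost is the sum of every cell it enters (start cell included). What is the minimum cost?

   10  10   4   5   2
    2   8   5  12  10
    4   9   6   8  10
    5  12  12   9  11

Best path: [0,0]→[1,0]→[1,1]→[1,2]→[2,2]→[2,3]→[3,3]→[3,4]
Cost: 10 + 2 + 8 + 5 + 6 + 8 + 9 + 11 = 59

59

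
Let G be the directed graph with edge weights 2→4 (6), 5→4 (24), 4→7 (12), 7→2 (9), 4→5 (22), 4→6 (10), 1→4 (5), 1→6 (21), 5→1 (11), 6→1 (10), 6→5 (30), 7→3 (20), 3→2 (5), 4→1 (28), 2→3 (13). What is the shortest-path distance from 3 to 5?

33

Paths from 3 to 5:
3 -> 2 -> 4 -> 6 -> 5: 5 + 6 + 10 + 30 = 51
3 -> 2 -> 4 -> 1 -> 6 -> 5: 5 + 6 + 28 + 21 + 30 = 90
3 -> 2 -> 4 -> 5: 5 + 6 + 22 = 33
Best route has total 33.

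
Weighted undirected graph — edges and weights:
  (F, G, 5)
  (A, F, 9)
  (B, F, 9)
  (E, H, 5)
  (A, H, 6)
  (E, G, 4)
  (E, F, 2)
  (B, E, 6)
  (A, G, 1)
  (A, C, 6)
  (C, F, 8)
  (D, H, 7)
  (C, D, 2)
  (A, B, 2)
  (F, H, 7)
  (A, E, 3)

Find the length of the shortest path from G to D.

A few of the G→D routes:
G - E - A - C - D: 4 + 3 + 6 + 2 = 15
G - A - H - D: 1 + 6 + 7 = 14
G - A - C - D: 1 + 6 + 2 = 9
G - E - F - C - D: 4 + 2 + 8 + 2 = 16
G - E - H - D: 4 + 5 + 7 = 16
G - F - C - D: 5 + 8 + 2 = 15
Shortest: 9.

9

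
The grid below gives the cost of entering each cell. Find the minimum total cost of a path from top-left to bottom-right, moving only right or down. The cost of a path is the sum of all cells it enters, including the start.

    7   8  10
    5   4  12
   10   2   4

22

Cheapest: [0,0] -> [1,0] -> [1,1] -> [2,1] -> [2,2]
  7 + 5 + 4 + 2 + 4 = 22
For comparison, the top-then-right route costs 41.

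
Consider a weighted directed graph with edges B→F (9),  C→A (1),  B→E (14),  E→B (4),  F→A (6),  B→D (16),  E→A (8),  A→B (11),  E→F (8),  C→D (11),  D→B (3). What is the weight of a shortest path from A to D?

27

Paths from A to D:
A → B → D: 11 + 16 = 27
Shortest: 27.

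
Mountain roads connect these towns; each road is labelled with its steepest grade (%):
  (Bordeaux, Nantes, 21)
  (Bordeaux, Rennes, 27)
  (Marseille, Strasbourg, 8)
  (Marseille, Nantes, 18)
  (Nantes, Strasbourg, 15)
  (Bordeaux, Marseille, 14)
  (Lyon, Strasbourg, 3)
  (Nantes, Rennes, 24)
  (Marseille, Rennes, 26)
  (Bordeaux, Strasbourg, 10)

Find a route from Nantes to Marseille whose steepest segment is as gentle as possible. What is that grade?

15

Checking several routes:
Nantes-Marseille: max(18) = 18
Nantes-Strasbourg-Marseille: max(15, 8) = 15
Nantes-Strasbourg-Bordeaux-Marseille: max(15, 10, 14) = 15
Best route has worst link 15%.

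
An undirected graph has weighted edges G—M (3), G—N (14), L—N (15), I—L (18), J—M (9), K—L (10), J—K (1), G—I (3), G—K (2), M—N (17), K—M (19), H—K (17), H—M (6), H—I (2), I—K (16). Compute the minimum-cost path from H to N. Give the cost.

A few of the H→N routes:
H - M - G - N: 6 + 3 + 14 = 23
H - I - G - M - N: 2 + 3 + 3 + 17 = 25
H - I - G - N: 2 + 3 + 14 = 19
H - M - N: 6 + 17 = 23
The minimum is 19.

19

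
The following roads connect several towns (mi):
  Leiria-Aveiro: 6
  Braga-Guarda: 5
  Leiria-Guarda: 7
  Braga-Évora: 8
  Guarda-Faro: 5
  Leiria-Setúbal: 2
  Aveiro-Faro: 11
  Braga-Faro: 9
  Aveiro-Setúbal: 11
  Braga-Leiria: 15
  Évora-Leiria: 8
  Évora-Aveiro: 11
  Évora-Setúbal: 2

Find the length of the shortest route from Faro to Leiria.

Some routes from Faro to Leiria:
Faro → Braga → Évora → Setúbal → Leiria: 9 + 8 + 2 + 2 = 21
Faro → Guarda → Leiria: 5 + 7 = 12
Faro → Aveiro → Leiria: 11 + 6 = 17
Faro → Guarda → Braga → Évora → Setúbal → Leiria: 5 + 5 + 8 + 2 + 2 = 22
Faro → Braga → Guarda → Leiria: 9 + 5 + 7 = 21
The minimum is 12 mi.

12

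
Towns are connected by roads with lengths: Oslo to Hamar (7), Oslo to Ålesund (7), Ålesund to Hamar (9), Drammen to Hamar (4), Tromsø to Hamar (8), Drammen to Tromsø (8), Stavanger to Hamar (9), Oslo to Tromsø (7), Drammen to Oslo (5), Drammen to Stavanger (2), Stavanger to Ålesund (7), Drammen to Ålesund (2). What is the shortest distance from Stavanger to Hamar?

Comparing a few candidate routes:
Stavanger→Ålesund→Drammen→Hamar: 7 + 2 + 4 = 13
Stavanger→Hamar: 9
Stavanger→Drammen→Hamar: 2 + 4 = 6
Stavanger→Drammen→Ålesund→Hamar: 2 + 2 + 9 = 13
Best route has total 6.

6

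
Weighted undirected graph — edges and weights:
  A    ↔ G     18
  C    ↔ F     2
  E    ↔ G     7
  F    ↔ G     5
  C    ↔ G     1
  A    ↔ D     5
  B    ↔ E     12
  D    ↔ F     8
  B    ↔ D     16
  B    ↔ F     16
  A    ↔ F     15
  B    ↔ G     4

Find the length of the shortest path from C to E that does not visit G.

30

Candidate routes:
C - F - B - E: 2 + 16 + 12 = 30
C - F - D - B - E: 2 + 8 + 16 + 12 = 38
C - F - A - D - B - E: 2 + 15 + 5 + 16 + 12 = 50
Shortest: 30.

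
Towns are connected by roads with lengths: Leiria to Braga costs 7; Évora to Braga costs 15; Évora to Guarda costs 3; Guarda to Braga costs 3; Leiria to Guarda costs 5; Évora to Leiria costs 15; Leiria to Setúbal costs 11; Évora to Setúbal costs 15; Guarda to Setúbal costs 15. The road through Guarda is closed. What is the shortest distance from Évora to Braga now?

15

Paths from Évora to Braga avoiding Guarda:
Évora→Braga: 15
Évora→Leiria→Braga: 15 + 7 = 22
Évora→Setúbal→Leiria→Braga: 15 + 11 + 7 = 33
Shortest: 15.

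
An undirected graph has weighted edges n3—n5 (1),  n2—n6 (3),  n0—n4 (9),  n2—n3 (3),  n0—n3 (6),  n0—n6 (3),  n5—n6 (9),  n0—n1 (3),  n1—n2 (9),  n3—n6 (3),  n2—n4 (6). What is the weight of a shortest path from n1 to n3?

9

Checking several routes:
n1-n2-n3: 9 + 3 = 12
n1-n2-n6-n3: 9 + 3 + 3 = 15
n1-n0-n6-n5-n3: 3 + 3 + 9 + 1 = 16
n1-n0-n6-n2-n3: 3 + 3 + 3 + 3 = 12
n1-n0-n6-n3: 3 + 3 + 3 = 9
n1-n0-n3: 3 + 6 = 9
Shortest: 9.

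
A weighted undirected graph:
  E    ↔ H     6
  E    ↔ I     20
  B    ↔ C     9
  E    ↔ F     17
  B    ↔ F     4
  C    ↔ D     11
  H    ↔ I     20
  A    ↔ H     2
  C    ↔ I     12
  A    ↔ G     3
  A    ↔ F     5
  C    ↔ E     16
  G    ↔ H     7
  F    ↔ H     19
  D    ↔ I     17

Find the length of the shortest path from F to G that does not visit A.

26

Comparing a few candidate routes:
F - H - G: 19 + 7 = 26
F - B - C - E - H - G: 4 + 9 + 16 + 6 + 7 = 42
F - E - H - G: 17 + 6 + 7 = 30
Best route has total 26.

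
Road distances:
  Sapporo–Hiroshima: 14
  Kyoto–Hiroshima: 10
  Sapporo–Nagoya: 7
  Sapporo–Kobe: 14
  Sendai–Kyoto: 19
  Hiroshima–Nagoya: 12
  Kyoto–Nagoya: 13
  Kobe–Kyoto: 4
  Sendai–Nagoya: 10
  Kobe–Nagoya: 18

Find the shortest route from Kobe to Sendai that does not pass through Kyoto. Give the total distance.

28

Candidate routes:
Kobe→Nagoya→Sendai: 18 + 10 = 28
Kobe→Sapporo→Hiroshima→Nagoya→Sendai: 14 + 14 + 12 + 10 = 50
Kobe→Sapporo→Nagoya→Sendai: 14 + 7 + 10 = 31
Shortest: 28.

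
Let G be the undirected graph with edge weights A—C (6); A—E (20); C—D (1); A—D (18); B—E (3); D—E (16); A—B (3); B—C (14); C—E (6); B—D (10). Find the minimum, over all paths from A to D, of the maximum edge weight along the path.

Comparing a few candidate routes:
A→B→D: max(3, 10) = 10
A→B→E→C→D: max(3, 3, 6, 1) = 6
A→C→D: max(6, 1) = 6
A→B→C→D: max(3, 14, 1) = 14
A→C→E→B→D: max(6, 6, 3, 10) = 10
A→C→B→D: max(6, 14, 10) = 14
The minimum achievable maximum is 6.

6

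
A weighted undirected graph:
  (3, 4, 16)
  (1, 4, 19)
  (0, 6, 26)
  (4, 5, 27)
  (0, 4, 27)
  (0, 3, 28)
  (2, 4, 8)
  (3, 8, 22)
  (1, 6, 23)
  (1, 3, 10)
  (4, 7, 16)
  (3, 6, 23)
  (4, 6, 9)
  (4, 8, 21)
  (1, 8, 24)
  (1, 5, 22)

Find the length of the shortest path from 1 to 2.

27

Some routes from 1 to 2:
1 → 6 → 4 → 2: 23 + 9 + 8 = 40
1 → 4 → 2: 19 + 8 = 27
1 → 3 → 4 → 2: 10 + 16 + 8 = 34
The minimum is 27.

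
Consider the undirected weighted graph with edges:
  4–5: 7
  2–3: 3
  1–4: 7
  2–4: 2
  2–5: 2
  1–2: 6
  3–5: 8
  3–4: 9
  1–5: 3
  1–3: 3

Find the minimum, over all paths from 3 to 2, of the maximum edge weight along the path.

3

Some routes from 3 to 2:
3-1-5-4-2: max(3, 3, 7, 2) = 7
3-1-5-2: max(3, 3, 2) = 3
3-1-2: max(3, 6) = 6
3-2: max(3) = 3
3-1-4-5-2: max(3, 7, 7, 2) = 7
Smallest bottleneck: 3.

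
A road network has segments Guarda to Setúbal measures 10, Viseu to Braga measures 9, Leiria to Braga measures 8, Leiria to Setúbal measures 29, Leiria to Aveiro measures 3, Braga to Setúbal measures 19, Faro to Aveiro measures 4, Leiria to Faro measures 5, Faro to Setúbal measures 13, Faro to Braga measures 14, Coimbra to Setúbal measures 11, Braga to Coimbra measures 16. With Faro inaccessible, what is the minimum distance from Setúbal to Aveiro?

30

Routes from Setúbal to Aveiro avoiding Faro:
Setúbal - Coimbra - Braga - Leiria - Aveiro: 11 + 16 + 8 + 3 = 38
Setúbal - Leiria - Aveiro: 29 + 3 = 32
Setúbal - Braga - Leiria - Aveiro: 19 + 8 + 3 = 30
The minimum is 30.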